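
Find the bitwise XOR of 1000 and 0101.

XOR: 1 when bits differ
  1000
^ 0101
------
  1101
Decimal: 8 ^ 5 = 13



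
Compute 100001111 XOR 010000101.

XOR: 1 when bits differ
  100001111
^ 010000101
-----------
  110001010
Decimal: 271 ^ 133 = 394



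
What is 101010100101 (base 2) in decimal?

Sum of powers of 2 for each 1-bit:
2^0 + 2^2 + 2^5 + 2^7 + 2^9 + 2^11
= 1 + 4 + 32 + 128 + 512 + 2048
= 2725



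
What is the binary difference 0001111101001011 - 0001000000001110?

Method 1 - Direct subtraction (column by column from the right: bit − bit − borrow-in; if negative, add 2 and borrow 1 from the next column):
borrow: 0000000001111000
        0001111101001011
-       0001000000001110
------------------------
        0000111100111101

Method 2 - Add two's complement:
Two's complement of 0001000000001110: invert → 1110111111110001, add 1 → 1110111111110010
  0001111101001011
+ 1110111111110010
------------------
 10000111100111101  (end carry out of the top bit = 1)
Discarding the end carry: 0000111100111101
Decimal check:
  0001111101001011 = 4096 + 2048 + 1024 + 512 + 256 + 64 + 8 + 2 + 1 = 8011
  0001000000001110 = 4096 + 8 + 4 + 2 = 4110
  8011 - 4110 = 3901, and 0000111100111101 = 2048 + 1024 + 512 + 256 + 32 + 16 + 8 + 4 + 1 = 3901 ✓



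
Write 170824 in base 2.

Using repeated division by 2:
170824 ÷ 2 = 85412 remainder 0
85412 ÷ 2 = 42706 remainder 0
42706 ÷ 2 = 21353 remainder 0
21353 ÷ 2 = 10676 remainder 1
10676 ÷ 2 = 5338 remainder 0
5338 ÷ 2 = 2669 remainder 0
2669 ÷ 2 = 1334 remainder 1
1334 ÷ 2 = 667 remainder 0
667 ÷ 2 = 333 remainder 1
333 ÷ 2 = 166 remainder 1
166 ÷ 2 = 83 remainder 0
83 ÷ 2 = 41 remainder 1
41 ÷ 2 = 20 remainder 1
20 ÷ 2 = 10 remainder 0
10 ÷ 2 = 5 remainder 0
5 ÷ 2 = 2 remainder 1
2 ÷ 2 = 1 remainder 0
1 ÷ 2 = 0 remainder 1
Reading remainders bottom to top: 101001101101001000



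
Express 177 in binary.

Using repeated division by 2:
177 ÷ 2 = 88 remainder 1
88 ÷ 2 = 44 remainder 0
44 ÷ 2 = 22 remainder 0
22 ÷ 2 = 11 remainder 0
11 ÷ 2 = 5 remainder 1
5 ÷ 2 = 2 remainder 1
2 ÷ 2 = 1 remainder 0
1 ÷ 2 = 0 remainder 1
Reading remainders bottom to top: 10110001



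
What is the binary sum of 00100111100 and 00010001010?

Add column by column from the right: bit + bit + carry-in; write the sum mod 2, carry 1 when the sum is 2 or 3.
carry:  00001110000
        00100111100
+       00010001010
-------------------
       000111000110
(the carry out of the leftmost column, 0, becomes the leading bit)
Decimal check:
  00100111100 = 256 + 32 + 16 + 8 + 4 = 316
  00010001010 = 128 + 8 + 2 = 138
  316 + 138 = 454, and 000111000110 = 256 + 128 + 64 + 4 + 2 = 454 ✓



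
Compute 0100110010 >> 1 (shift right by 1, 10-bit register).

Original: 0100110010 (decimal 306)
Shift right by 1 position
Drop the 1 low bit; fill with zero on the left
Result: 0010011001 (decimal 153)
Equivalent: 306 >> 1 = 306 ÷ 2^1 = 153



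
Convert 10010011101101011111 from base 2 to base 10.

Sum of powers of 2 for each 1-bit:
2^0 + 2^1 + 2^2 + 2^3 + 2^4 + 2^6 + 2^8 + 2^9 + 2^11 + 2^12 + 2^13 + 2^16 + 2^19
= 1 + 2 + 4 + 8 + 16 + 64 + 256 + 512 + 2048 + 4096 + 8192 + 65536 + 524288
= 605023



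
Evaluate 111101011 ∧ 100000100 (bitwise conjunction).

AND: 1 only when both bits are 1
  111101011
& 100000100
-----------
  100000000
Decimal: 491 & 260 = 256



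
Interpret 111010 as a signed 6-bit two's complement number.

Binary: 111010
Sign bit: 1 (negative)
Invert: 000101
Add 1:  000110
Magnitude: 000110 = 4 + 2 = 6
Value: -6



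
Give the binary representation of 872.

Using repeated division by 2:
872 ÷ 2 = 436 remainder 0
436 ÷ 2 = 218 remainder 0
218 ÷ 2 = 109 remainder 0
109 ÷ 2 = 54 remainder 1
54 ÷ 2 = 27 remainder 0
27 ÷ 2 = 13 remainder 1
13 ÷ 2 = 6 remainder 1
6 ÷ 2 = 3 remainder 0
3 ÷ 2 = 1 remainder 1
1 ÷ 2 = 0 remainder 1
Reading remainders bottom to top: 1101101000



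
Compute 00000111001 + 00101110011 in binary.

Add column by column from the right: bit + bit + carry-in; write the sum mod 2, carry 1 when the sum is 2 or 3.
carry:  00011100110
        00000111001
+       00101110011
-------------------
       000110101100
(the carry out of the leftmost column, 0, becomes the leading bit)
Decimal check:
  00000111001 = 32 + 16 + 8 + 1 = 57
  00101110011 = 256 + 64 + 32 + 16 + 2 + 1 = 371
  57 + 371 = 428, and 000110101100 = 256 + 128 + 32 + 8 + 4 = 428 ✓



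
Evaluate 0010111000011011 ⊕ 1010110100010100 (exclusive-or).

XOR: 1 when bits differ
  0010111000011011
^ 1010110100010100
------------------
  1000001100001111
Decimal: 11803 ^ 44308 = 33551



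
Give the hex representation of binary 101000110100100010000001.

Group into 4-bit nibbles from right:
  1010 = A
  0011 = 3
  0100 = 4
  1000 = 8
  1000 = 8
  0001 = 1
Result: A34881



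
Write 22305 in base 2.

Using repeated division by 2:
22305 ÷ 2 = 11152 remainder 1
11152 ÷ 2 = 5576 remainder 0
5576 ÷ 2 = 2788 remainder 0
2788 ÷ 2 = 1394 remainder 0
1394 ÷ 2 = 697 remainder 0
697 ÷ 2 = 348 remainder 1
348 ÷ 2 = 174 remainder 0
174 ÷ 2 = 87 remainder 0
87 ÷ 2 = 43 remainder 1
43 ÷ 2 = 21 remainder 1
21 ÷ 2 = 10 remainder 1
10 ÷ 2 = 5 remainder 0
5 ÷ 2 = 2 remainder 1
2 ÷ 2 = 1 remainder 0
1 ÷ 2 = 0 remainder 1
Reading remainders bottom to top: 101011100100001



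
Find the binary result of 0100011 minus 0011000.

Method 1 - Direct subtraction (column by column from the right: bit − bit − borrow-in; if negative, add 2 and borrow 1 from the next column):
borrow: 0110000
        0100011
-       0011000
---------------
        0001011

Method 2 - Add two's complement:
Two's complement of 0011000: invert → 1100111, add 1 → 1101000
  0100011
+ 1101000
---------
 10001011  (end carry out of the top bit = 1)
Discarding the end carry: 0001011
Decimal check:
  0100011 = 32 + 2 + 1 = 35
  0011000 = 16 + 8 = 24
  35 - 24 = 11, and 0001011 = 8 + 2 + 1 = 11 ✓



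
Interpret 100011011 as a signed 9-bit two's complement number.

Binary: 100011011
Sign bit: 1 (negative)
Invert: 011100100
Add 1:  011100101
Magnitude: 011100101 = 128 + 64 + 32 + 4 + 1 = 229
Value: -229



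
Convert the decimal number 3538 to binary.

Using repeated division by 2:
3538 ÷ 2 = 1769 remainder 0
1769 ÷ 2 = 884 remainder 1
884 ÷ 2 = 442 remainder 0
442 ÷ 2 = 221 remainder 0
221 ÷ 2 = 110 remainder 1
110 ÷ 2 = 55 remainder 0
55 ÷ 2 = 27 remainder 1
27 ÷ 2 = 13 remainder 1
13 ÷ 2 = 6 remainder 1
6 ÷ 2 = 3 remainder 0
3 ÷ 2 = 1 remainder 1
1 ÷ 2 = 0 remainder 1
Reading remainders bottom to top: 110111010010



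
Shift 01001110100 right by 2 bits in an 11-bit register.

Original: 01001110100 (decimal 628)
Shift right by 2 positions
Drop the 2 low bits; fill with zeros on the left
Result: 00010011101 (decimal 157)
Equivalent: 628 >> 2 = 628 ÷ 2^2 = 157



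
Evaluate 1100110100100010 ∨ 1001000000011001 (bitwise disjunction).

OR: 1 when either bit is 1
  1100110100100010
| 1001000000011001
------------------
  1101110100111011
Decimal: 52514 | 36889 = 56635



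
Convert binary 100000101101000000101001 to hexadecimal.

Group into 4-bit nibbles from right:
  1000 = 8
  0010 = 2
  1101 = D
  0000 = 0
  0010 = 2
  1001 = 9
Result: 82D029



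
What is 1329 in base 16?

Using repeated division by 16 (digits 10–15 are A–F):
1329 ÷ 16 = 83 remainder 1
83 ÷ 16 = 5 remainder 3
5 ÷ 16 = 0 remainder 5
Reading remainders bottom to top: 531



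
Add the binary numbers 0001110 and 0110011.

Add column by column from the right: bit + bit + carry-in; write the sum mod 2, carry 1 when the sum is 2 or 3.
carry:  1111100
        0001110
+       0110011
---------------
       01000001
(the carry out of the leftmost column, 0, becomes the leading bit)
Decimal check:
  0001110 = 8 + 4 + 2 = 14
  0110011 = 32 + 16 + 2 + 1 = 51
  14 + 51 = 65, and 01000001 = 64 + 1 = 65 ✓



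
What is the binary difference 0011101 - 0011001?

Method 1 - Direct subtraction (column by column from the right: bit − bit − borrow-in; if negative, add 2 and borrow 1 from the next column):
borrow: 0000000
        0011101
-       0011001
---------------
        0000100

Method 2 - Add two's complement:
Two's complement of 0011001: invert → 1100110, add 1 → 1100111
  0011101
+ 1100111
---------
 10000100  (end carry out of the top bit = 1)
Discarding the end carry: 0000100
Decimal check:
  0011101 = 16 + 8 + 4 + 1 = 29
  0011001 = 16 + 8 + 1 = 25
  29 - 25 = 4, and 0000100 = 4 ✓



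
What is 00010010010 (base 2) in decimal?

Sum of powers of 2 for each 1-bit:
2^1 + 2^4 + 2^7
= 2 + 16 + 128
= 146



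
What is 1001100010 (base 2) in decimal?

Sum of powers of 2 for each 1-bit:
2^1 + 2^5 + 2^6 + 2^9
= 2 + 32 + 64 + 512
= 610



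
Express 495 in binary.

Using repeated division by 2:
495 ÷ 2 = 247 remainder 1
247 ÷ 2 = 123 remainder 1
123 ÷ 2 = 61 remainder 1
61 ÷ 2 = 30 remainder 1
30 ÷ 2 = 15 remainder 0
15 ÷ 2 = 7 remainder 1
7 ÷ 2 = 3 remainder 1
3 ÷ 2 = 1 remainder 1
1 ÷ 2 = 0 remainder 1
Reading remainders bottom to top: 111101111



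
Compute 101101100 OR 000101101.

OR: 1 when either bit is 1
  101101100
| 000101101
-----------
  101101101
Decimal: 364 | 45 = 365



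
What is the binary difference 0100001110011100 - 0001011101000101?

Method 1 - Direct subtraction (column by column from the right: bit − bit − borrow-in; if negative, add 2 and borrow 1 from the next column):
borrow: 0111100010001110
        0100001110011100
-       0001011101000101
------------------------
        0010110001010111

Method 2 - Add two's complement:
Two's complement of 0001011101000101: invert → 1110100010111010, add 1 → 1110100010111011
  0100001110011100
+ 1110100010111011
------------------
 10010110001010111  (end carry out of the top bit = 1)
Discarding the end carry: 0010110001010111
Decimal check:
  0100001110011100 = 16384 + 512 + 256 + 128 + 16 + 8 + 4 = 17308
  0001011101000101 = 4096 + 1024 + 512 + 256 + 64 + 4 + 1 = 5957
  17308 - 5957 = 11351, and 0010110001010111 = 8192 + 2048 + 1024 + 64 + 16 + 4 + 2 + 1 = 11351 ✓



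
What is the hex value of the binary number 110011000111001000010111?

Group into 4-bit nibbles from right:
  1100 = C
  1100 = C
  0111 = 7
  0010 = 2
  0001 = 1
  0111 = 7
Result: CC7217



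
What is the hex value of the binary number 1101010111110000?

Group into 4-bit nibbles from right:
  1101 = D
  0101 = 5
  1111 = F
  0000 = 0
Result: D5F0



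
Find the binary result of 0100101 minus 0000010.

Method 1 - Direct subtraction (column by column from the right: bit − bit − borrow-in; if negative, add 2 and borrow 1 from the next column):
borrow: 0000100
        0100101
-       0000010
---------------
        0100011

Method 2 - Add two's complement:
Two's complement of 0000010: invert → 1111101, add 1 → 1111110
  0100101
+ 1111110
---------
 10100011  (end carry out of the top bit = 1)
Discarding the end carry: 0100011
Decimal check:
  0100101 = 32 + 4 + 1 = 37
  0000010 = 2
  37 - 2 = 35, and 0100011 = 32 + 2 + 1 = 35 ✓



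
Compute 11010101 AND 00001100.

AND: 1 only when both bits are 1
  11010101
& 00001100
----------
  00000100
Decimal: 213 & 12 = 4



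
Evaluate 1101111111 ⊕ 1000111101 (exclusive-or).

XOR: 1 when bits differ
  1101111111
^ 1000111101
------------
  0101000010
Decimal: 895 ^ 573 = 322



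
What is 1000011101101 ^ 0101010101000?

XOR: 1 when bits differ
  1000011101101
^ 0101010101000
---------------
  1101001000101
Decimal: 4333 ^ 2728 = 6725



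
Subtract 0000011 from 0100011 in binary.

Method 1 - Direct subtraction (column by column from the right: bit − bit − borrow-in; if negative, add 2 and borrow 1 from the next column):
borrow: 0000000
        0100011
-       0000011
---------------
        0100000

Method 2 - Add two's complement:
Two's complement of 0000011: invert → 1111100, add 1 → 1111101
  0100011
+ 1111101
---------
 10100000  (end carry out of the top bit = 1)
Discarding the end carry: 0100000
Decimal check:
  0100011 = 32 + 2 + 1 = 35
  0000011 = 2 + 1 = 3
  35 - 3 = 32, and 0100000 = 32 ✓



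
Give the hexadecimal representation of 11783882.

Using repeated division by 16 (digits 10–15 are A–F):
11783882 ÷ 16 = 736492 remainder 10 (A)
736492 ÷ 16 = 46030 remainder 12 (C)
46030 ÷ 16 = 2876 remainder 14 (E)
2876 ÷ 16 = 179 remainder 12 (C)
179 ÷ 16 = 11 remainder 3
11 ÷ 16 = 0 remainder 11 (B)
Reading remainders bottom to top: B3CECA



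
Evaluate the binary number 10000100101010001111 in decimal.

Sum of powers of 2 for each 1-bit:
2^0 + 2^1 + 2^2 + 2^3 + 2^7 + 2^9 + 2^11 + 2^14 + 2^19
= 1 + 2 + 4 + 8 + 128 + 512 + 2048 + 16384 + 524288
= 543375



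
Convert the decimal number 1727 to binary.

Using repeated division by 2:
1727 ÷ 2 = 863 remainder 1
863 ÷ 2 = 431 remainder 1
431 ÷ 2 = 215 remainder 1
215 ÷ 2 = 107 remainder 1
107 ÷ 2 = 53 remainder 1
53 ÷ 2 = 26 remainder 1
26 ÷ 2 = 13 remainder 0
13 ÷ 2 = 6 remainder 1
6 ÷ 2 = 3 remainder 0
3 ÷ 2 = 1 remainder 1
1 ÷ 2 = 0 remainder 1
Reading remainders bottom to top: 11010111111



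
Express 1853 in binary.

Using repeated division by 2:
1853 ÷ 2 = 926 remainder 1
926 ÷ 2 = 463 remainder 0
463 ÷ 2 = 231 remainder 1
231 ÷ 2 = 115 remainder 1
115 ÷ 2 = 57 remainder 1
57 ÷ 2 = 28 remainder 1
28 ÷ 2 = 14 remainder 0
14 ÷ 2 = 7 remainder 0
7 ÷ 2 = 3 remainder 1
3 ÷ 2 = 1 remainder 1
1 ÷ 2 = 0 remainder 1
Reading remainders bottom to top: 11100111101



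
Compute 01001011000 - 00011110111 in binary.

Method 1 - Direct subtraction (column by column from the right: bit − bit − borrow-in; if negative, add 2 and borrow 1 from the next column):
borrow: 01111001110
        01001011000
-       00011110111
-------------------
        00101100001

Method 2 - Add two's complement:
Two's complement of 00011110111: invert → 11100001000, add 1 → 11100001001
  01001011000
+ 11100001001
-------------
 100101100001  (end carry out of the top bit = 1)
Discarding the end carry: 00101100001
Decimal check:
  01001011000 = 512 + 64 + 16 + 8 = 600
  00011110111 = 128 + 64 + 32 + 16 + 4 + 2 + 1 = 247
  600 - 247 = 353, and 00101100001 = 256 + 64 + 32 + 1 = 353 ✓



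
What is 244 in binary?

Using repeated division by 2:
244 ÷ 2 = 122 remainder 0
122 ÷ 2 = 61 remainder 0
61 ÷ 2 = 30 remainder 1
30 ÷ 2 = 15 remainder 0
15 ÷ 2 = 7 remainder 1
7 ÷ 2 = 3 remainder 1
3 ÷ 2 = 1 remainder 1
1 ÷ 2 = 0 remainder 1
Reading remainders bottom to top: 11110100



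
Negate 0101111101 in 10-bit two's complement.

Original: 0101111101
Step 1 - Invert all bits: 1010000010
Step 2 - Add 1: 1010000011
Verification: 0101111101 + 1010000011 = 10000000000; discarding the end carry (carry out of the top bit) leaves the 10-bit value 0000000000, as required for x + (-x)



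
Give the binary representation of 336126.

Using repeated division by 2:
336126 ÷ 2 = 168063 remainder 0
168063 ÷ 2 = 84031 remainder 1
84031 ÷ 2 = 42015 remainder 1
42015 ÷ 2 = 21007 remainder 1
21007 ÷ 2 = 10503 remainder 1
10503 ÷ 2 = 5251 remainder 1
5251 ÷ 2 = 2625 remainder 1
2625 ÷ 2 = 1312 remainder 1
1312 ÷ 2 = 656 remainder 0
656 ÷ 2 = 328 remainder 0
328 ÷ 2 = 164 remainder 0
164 ÷ 2 = 82 remainder 0
82 ÷ 2 = 41 remainder 0
41 ÷ 2 = 20 remainder 1
20 ÷ 2 = 10 remainder 0
10 ÷ 2 = 5 remainder 0
5 ÷ 2 = 2 remainder 1
2 ÷ 2 = 1 remainder 0
1 ÷ 2 = 0 remainder 1
Reading remainders bottom to top: 1010010000011111110



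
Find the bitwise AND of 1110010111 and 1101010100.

AND: 1 only when both bits are 1
  1110010111
& 1101010100
------------
  1100010100
Decimal: 919 & 852 = 788



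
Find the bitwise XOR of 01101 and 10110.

XOR: 1 when bits differ
  01101
^ 10110
-------
  11011
Decimal: 13 ^ 22 = 27



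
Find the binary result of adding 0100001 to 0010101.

Add column by column from the right: bit + bit + carry-in; write the sum mod 2, carry 1 when the sum is 2 or 3.
carry:  0000010
        0100001
+       0010101
---------------
       00110110
(the carry out of the leftmost column, 0, becomes the leading bit)
Decimal check:
  0100001 = 32 + 1 = 33
  0010101 = 16 + 4 + 1 = 21
  33 + 21 = 54, and 00110110 = 32 + 16 + 4 + 2 = 54 ✓



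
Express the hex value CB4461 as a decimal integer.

Expand by place value (powers of 16):
Digit values: C = 12, B = 11
CB4461 = 12 × 16^5 + 11 × 16^4 + 4 × 16^3 + 4 × 16^2 + 6 × 16^1 + 1 × 16^0
= 12 × 1048576 + 11 × 65536 + 4 × 4096 + 4 × 256 + 6 × 16 + 1 × 1
= 12582912 + 720896 + 16384 + 1024 + 96 + 1
= 13321313



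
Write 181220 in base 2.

Using repeated division by 2:
181220 ÷ 2 = 90610 remainder 0
90610 ÷ 2 = 45305 remainder 0
45305 ÷ 2 = 22652 remainder 1
22652 ÷ 2 = 11326 remainder 0
11326 ÷ 2 = 5663 remainder 0
5663 ÷ 2 = 2831 remainder 1
2831 ÷ 2 = 1415 remainder 1
1415 ÷ 2 = 707 remainder 1
707 ÷ 2 = 353 remainder 1
353 ÷ 2 = 176 remainder 1
176 ÷ 2 = 88 remainder 0
88 ÷ 2 = 44 remainder 0
44 ÷ 2 = 22 remainder 0
22 ÷ 2 = 11 remainder 0
11 ÷ 2 = 5 remainder 1
5 ÷ 2 = 2 remainder 1
2 ÷ 2 = 1 remainder 0
1 ÷ 2 = 0 remainder 1
Reading remainders bottom to top: 101100001111100100



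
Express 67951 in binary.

Using repeated division by 2:
67951 ÷ 2 = 33975 remainder 1
33975 ÷ 2 = 16987 remainder 1
16987 ÷ 2 = 8493 remainder 1
8493 ÷ 2 = 4246 remainder 1
4246 ÷ 2 = 2123 remainder 0
2123 ÷ 2 = 1061 remainder 1
1061 ÷ 2 = 530 remainder 1
530 ÷ 2 = 265 remainder 0
265 ÷ 2 = 132 remainder 1
132 ÷ 2 = 66 remainder 0
66 ÷ 2 = 33 remainder 0
33 ÷ 2 = 16 remainder 1
16 ÷ 2 = 8 remainder 0
8 ÷ 2 = 4 remainder 0
4 ÷ 2 = 2 remainder 0
2 ÷ 2 = 1 remainder 0
1 ÷ 2 = 0 remainder 1
Reading remainders bottom to top: 10000100101101111



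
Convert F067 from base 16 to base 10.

Expand by place value (powers of 16):
Digit values: F = 15
F067 = 15 × 16^3 + 0 × 16^2 + 6 × 16^1 + 7 × 16^0
= 15 × 4096 + 0 × 256 + 6 × 16 + 7 × 1
= 61440 + 0 + 96 + 7
= 61543



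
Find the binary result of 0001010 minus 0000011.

Method 1 - Direct subtraction (column by column from the right: bit − bit − borrow-in; if negative, add 2 and borrow 1 from the next column):
borrow: 0001110
        0001010
-       0000011
---------------
        0000111

Method 2 - Add two's complement:
Two's complement of 0000011: invert → 1111100, add 1 → 1111101
  0001010
+ 1111101
---------
 10000111  (end carry out of the top bit = 1)
Discarding the end carry: 0000111
Decimal check:
  0001010 = 8 + 2 = 10
  0000011 = 2 + 1 = 3
  10 - 3 = 7, and 0000111 = 4 + 2 + 1 = 7 ✓



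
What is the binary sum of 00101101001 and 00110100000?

Add column by column from the right: bit + bit + carry-in; write the sum mod 2, carry 1 when the sum is 2 or 3.
carry:  01111000000
        00101101001
+       00110100000
-------------------
       001100001001
(the carry out of the leftmost column, 0, becomes the leading bit)
Decimal check:
  00101101001 = 256 + 64 + 32 + 8 + 1 = 361
  00110100000 = 256 + 128 + 32 = 416
  361 + 416 = 777, and 001100001001 = 512 + 256 + 8 + 1 = 777 ✓



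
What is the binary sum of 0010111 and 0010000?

Add column by column from the right: bit + bit + carry-in; write the sum mod 2, carry 1 when the sum is 2 or 3.
carry:  0100000
        0010111
+       0010000
---------------
       00100111
(the carry out of the leftmost column, 0, becomes the leading bit)
Decimal check:
  0010111 = 16 + 4 + 2 + 1 = 23
  0010000 = 16
  23 + 16 = 39, and 00100111 = 32 + 4 + 2 + 1 = 39 ✓



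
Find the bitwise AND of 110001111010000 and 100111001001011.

AND: 1 only when both bits are 1
  110001111010000
& 100111001001011
-----------------
  100001001000000
Decimal: 25552 & 20043 = 16960



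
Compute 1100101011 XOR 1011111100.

XOR: 1 when bits differ
  1100101011
^ 1011111100
------------
  0111010111
Decimal: 811 ^ 764 = 471



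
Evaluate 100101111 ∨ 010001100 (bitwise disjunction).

OR: 1 when either bit is 1
  100101111
| 010001100
-----------
  110101111
Decimal: 303 | 140 = 431



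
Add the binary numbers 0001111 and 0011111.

Add column by column from the right: bit + bit + carry-in; write the sum mod 2, carry 1 when the sum is 2 or 3.
carry:  0111110
        0001111
+       0011111
---------------
       00101110
(the carry out of the leftmost column, 0, becomes the leading bit)
Decimal check:
  0001111 = 8 + 4 + 2 + 1 = 15
  0011111 = 16 + 8 + 4 + 2 + 1 = 31
  15 + 31 = 46, and 00101110 = 32 + 8 + 4 + 2 = 46 ✓



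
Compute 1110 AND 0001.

AND: 1 only when both bits are 1
  1110
& 0001
------
  0000
Decimal: 14 & 1 = 0



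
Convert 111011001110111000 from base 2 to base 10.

Sum of powers of 2 for each 1-bit:
2^3 + 2^4 + 2^5 + 2^7 + 2^8 + 2^9 + 2^12 + 2^13 + 2^15 + 2^16 + 2^17
= 8 + 16 + 32 + 128 + 256 + 512 + 4096 + 8192 + 32768 + 65536 + 131072
= 242616



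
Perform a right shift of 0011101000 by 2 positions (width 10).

Original: 0011101000 (decimal 232)
Shift right by 2 positions
Drop the 2 low bits; fill with zeros on the left
Result: 0000111010 (decimal 58)
Equivalent: 232 >> 2 = 232 ÷ 2^2 = 58



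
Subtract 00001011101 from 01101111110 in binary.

Method 1 - Direct subtraction (column by column from the right: bit − bit − borrow-in; if negative, add 2 and borrow 1 from the next column):
borrow: 00000000010
        01101111110
-       00001011101
-------------------
        01100100001

Method 2 - Add two's complement:
Two's complement of 00001011101: invert → 11110100010, add 1 → 11110100011
  01101111110
+ 11110100011
-------------
 101100100001  (end carry out of the top bit = 1)
Discarding the end carry: 01100100001
Decimal check:
  01101111110 = 512 + 256 + 64 + 32 + 16 + 8 + 4 + 2 = 894
  00001011101 = 64 + 16 + 8 + 4 + 1 = 93
  894 - 93 = 801, and 01100100001 = 512 + 256 + 32 + 1 = 801 ✓



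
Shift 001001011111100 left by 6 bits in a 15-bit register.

Original: 001001011111100 (decimal 4860)
Shift left by 6 positions
Append 6 zeros on the right and drop the 6 high bits that overflow the 15-bit width
Result: 011111100000000 (decimal 16128)
Equivalent: 4860 << 6 = 4860 × 2^6 = 311040, truncated to 15 bits = 16128



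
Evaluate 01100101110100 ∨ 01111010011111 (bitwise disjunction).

OR: 1 when either bit is 1
  01100101110100
| 01111010011111
----------------
  01111111111111
Decimal: 6516 | 7839 = 8191



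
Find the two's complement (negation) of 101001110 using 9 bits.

Original (sign bit 1, negative): 101001110
Step 1 - Invert all bits: 010110001
Step 2 - Add 1: 010110010
Verification: 101001110 + 010110010 = 1000000000; discarding the end carry (carry out of the top bit) leaves the 9-bit value 000000000, as required for x + (-x)



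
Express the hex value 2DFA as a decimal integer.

Expand by place value (powers of 16):
Digit values: D = 13, F = 15, A = 10
2DFA = 2 × 16^3 + 13 × 16^2 + 15 × 16^1 + 10 × 16^0
= 2 × 4096 + 13 × 256 + 15 × 16 + 10 × 1
= 8192 + 3328 + 240 + 10
= 11770



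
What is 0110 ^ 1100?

XOR: 1 when bits differ
  0110
^ 1100
------
  1010
Decimal: 6 ^ 12 = 10



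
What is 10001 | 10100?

OR: 1 when either bit is 1
  10001
| 10100
-------
  10101
Decimal: 17 | 20 = 21



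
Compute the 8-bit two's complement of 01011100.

Original: 01011100
Step 1 - Invert all bits: 10100011
Step 2 - Add 1: 10100100
Verification: 01011100 + 10100100 = 100000000; discarding the end carry (carry out of the top bit) leaves the 8-bit value 00000000, as required for x + (-x)



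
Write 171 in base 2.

Using repeated division by 2:
171 ÷ 2 = 85 remainder 1
85 ÷ 2 = 42 remainder 1
42 ÷ 2 = 21 remainder 0
21 ÷ 2 = 10 remainder 1
10 ÷ 2 = 5 remainder 0
5 ÷ 2 = 2 remainder 1
2 ÷ 2 = 1 remainder 0
1 ÷ 2 = 0 remainder 1
Reading remainders bottom to top: 10101011



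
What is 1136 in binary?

Using repeated division by 2:
1136 ÷ 2 = 568 remainder 0
568 ÷ 2 = 284 remainder 0
284 ÷ 2 = 142 remainder 0
142 ÷ 2 = 71 remainder 0
71 ÷ 2 = 35 remainder 1
35 ÷ 2 = 17 remainder 1
17 ÷ 2 = 8 remainder 1
8 ÷ 2 = 4 remainder 0
4 ÷ 2 = 2 remainder 0
2 ÷ 2 = 1 remainder 0
1 ÷ 2 = 0 remainder 1
Reading remainders bottom to top: 10001110000



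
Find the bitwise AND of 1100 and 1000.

AND: 1 only when both bits are 1
  1100
& 1000
------
  1000
Decimal: 12 & 8 = 8



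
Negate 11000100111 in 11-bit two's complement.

Original (sign bit 1, negative): 11000100111
Step 1 - Invert all bits: 00111011000
Step 2 - Add 1: 00111011001
Verification: 11000100111 + 00111011001 = 100000000000; discarding the end carry (carry out of the top bit) leaves the 11-bit value 00000000000, as required for x + (-x)



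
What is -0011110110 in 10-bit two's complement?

Original: 0011110110
Step 1 - Invert all bits: 1100001001
Step 2 - Add 1: 1100001010
Verification: 0011110110 + 1100001010 = 10000000000; discarding the end carry (carry out of the top bit) leaves the 10-bit value 0000000000, as required for x + (-x)



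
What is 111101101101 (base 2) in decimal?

Sum of powers of 2 for each 1-bit:
2^0 + 2^2 + 2^3 + 2^5 + 2^6 + 2^8 + 2^9 + 2^10 + 2^11
= 1 + 4 + 8 + 32 + 64 + 256 + 512 + 1024 + 2048
= 3949



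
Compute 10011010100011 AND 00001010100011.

AND: 1 only when both bits are 1
  10011010100011
& 00001010100011
----------------
  00001010100011
Decimal: 9891 & 675 = 675



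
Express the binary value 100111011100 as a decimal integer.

Sum of powers of 2 for each 1-bit:
2^2 + 2^3 + 2^4 + 2^6 + 2^7 + 2^8 + 2^11
= 4 + 8 + 16 + 64 + 128 + 256 + 2048
= 2524



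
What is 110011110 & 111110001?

AND: 1 only when both bits are 1
  110011110
& 111110001
-----------
  110010000
Decimal: 414 & 497 = 400



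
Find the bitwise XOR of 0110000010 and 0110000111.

XOR: 1 when bits differ
  0110000010
^ 0110000111
------------
  0000000101
Decimal: 386 ^ 391 = 5



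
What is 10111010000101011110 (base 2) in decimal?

Sum of powers of 2 for each 1-bit:
2^1 + 2^2 + 2^3 + 2^4 + 2^6 + 2^8 + 2^13 + 2^15 + 2^16 + 2^17 + 2^19
= 2 + 4 + 8 + 16 + 64 + 256 + 8192 + 32768 + 65536 + 131072 + 524288
= 762206



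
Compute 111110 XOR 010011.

XOR: 1 when bits differ
  111110
^ 010011
--------
  101101
Decimal: 62 ^ 19 = 45



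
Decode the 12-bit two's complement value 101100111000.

Binary: 101100111000
Sign bit: 1 (negative)
Invert: 010011000111
Add 1:  010011001000
Magnitude: 010011001000 = 1024 + 128 + 64 + 8 = 1224
Value: -1224



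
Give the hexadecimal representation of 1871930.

Using repeated division by 16 (digits 10–15 are A–F):
1871930 ÷ 16 = 116995 remainder 10 (A)
116995 ÷ 16 = 7312 remainder 3
7312 ÷ 16 = 457 remainder 0
457 ÷ 16 = 28 remainder 9
28 ÷ 16 = 1 remainder 12 (C)
1 ÷ 16 = 0 remainder 1
Reading remainders bottom to top: 1C903A



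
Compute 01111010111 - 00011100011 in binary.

Method 1 - Direct subtraction (column by column from the right: bit − bit − borrow-in; if negative, add 2 and borrow 1 from the next column):
borrow: 00111000000
        01111010111
-       00011100011
-------------------
        01011110100

Method 2 - Add two's complement:
Two's complement of 00011100011: invert → 11100011100, add 1 → 11100011101
  01111010111
+ 11100011101
-------------
 101011110100  (end carry out of the top bit = 1)
Discarding the end carry: 01011110100
Decimal check:
  01111010111 = 512 + 256 + 128 + 64 + 16 + 4 + 2 + 1 = 983
  00011100011 = 128 + 64 + 32 + 2 + 1 = 227
  983 - 227 = 756, and 01011110100 = 512 + 128 + 64 + 32 + 16 + 4 = 756 ✓



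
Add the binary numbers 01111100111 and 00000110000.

Add column by column from the right: bit + bit + carry-in; write the sum mod 2, carry 1 when the sum is 2 or 3.
carry:  11111000000
        01111100111
+       00000110000
-------------------
       010000010111
(the carry out of the leftmost column, 0, becomes the leading bit)
Decimal check:
  01111100111 = 512 + 256 + 128 + 64 + 32 + 4 + 2 + 1 = 999
  00000110000 = 32 + 16 = 48
  999 + 48 = 1047, and 010000010111 = 1024 + 16 + 4 + 2 + 1 = 1047 ✓



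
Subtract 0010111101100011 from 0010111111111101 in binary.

Method 1 - Direct subtraction (column by column from the right: bit − bit − borrow-in; if negative, add 2 and borrow 1 from the next column):
borrow: 0000000000000100
        0010111111111101
-       0010111101100011
------------------------
        0000000010011010

Method 2 - Add two's complement:
Two's complement of 0010111101100011: invert → 1101000010011100, add 1 → 1101000010011101
  0010111111111101
+ 1101000010011101
------------------
 10000000010011010  (end carry out of the top bit = 1)
Discarding the end carry: 0000000010011010
Decimal check:
  0010111111111101 = 8192 + 2048 + 1024 + 512 + 256 + 128 + 64 + 32 + 16 + 8 + 4 + 1 = 12285
  0010111101100011 = 8192 + 2048 + 1024 + 512 + 256 + 64 + 32 + 2 + 1 = 12131
  12285 - 12131 = 154, and 0000000010011010 = 128 + 16 + 8 + 2 = 154 ✓



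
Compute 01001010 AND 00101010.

AND: 1 only when both bits are 1
  01001010
& 00101010
----------
  00001010
Decimal: 74 & 42 = 10



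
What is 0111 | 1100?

OR: 1 when either bit is 1
  0111
| 1100
------
  1111
Decimal: 7 | 12 = 15



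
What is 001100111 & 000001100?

AND: 1 only when both bits are 1
  001100111
& 000001100
-----------
  000000100
Decimal: 103 & 12 = 4



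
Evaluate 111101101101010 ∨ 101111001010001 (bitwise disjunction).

OR: 1 when either bit is 1
  111101101101010
| 101111001010001
-----------------
  111111101111011
Decimal: 31594 | 24145 = 32635



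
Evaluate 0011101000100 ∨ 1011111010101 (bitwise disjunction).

OR: 1 when either bit is 1
  0011101000100
| 1011111010101
---------------
  1011111010101
Decimal: 1860 | 6101 = 6101



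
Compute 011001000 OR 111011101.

OR: 1 when either bit is 1
  011001000
| 111011101
-----------
  111011101
Decimal: 200 | 477 = 477



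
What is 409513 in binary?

Using repeated division by 2:
409513 ÷ 2 = 204756 remainder 1
204756 ÷ 2 = 102378 remainder 0
102378 ÷ 2 = 51189 remainder 0
51189 ÷ 2 = 25594 remainder 1
25594 ÷ 2 = 12797 remainder 0
12797 ÷ 2 = 6398 remainder 1
6398 ÷ 2 = 3199 remainder 0
3199 ÷ 2 = 1599 remainder 1
1599 ÷ 2 = 799 remainder 1
799 ÷ 2 = 399 remainder 1
399 ÷ 2 = 199 remainder 1
199 ÷ 2 = 99 remainder 1
99 ÷ 2 = 49 remainder 1
49 ÷ 2 = 24 remainder 1
24 ÷ 2 = 12 remainder 0
12 ÷ 2 = 6 remainder 0
6 ÷ 2 = 3 remainder 0
3 ÷ 2 = 1 remainder 1
1 ÷ 2 = 0 remainder 1
Reading remainders bottom to top: 1100011111110101001



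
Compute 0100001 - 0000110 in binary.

Method 1 - Direct subtraction (column by column from the right: bit − bit − borrow-in; if negative, add 2 and borrow 1 from the next column):
borrow: 0111100
        0100001
-       0000110
---------------
        0011011

Method 2 - Add two's complement:
Two's complement of 0000110: invert → 1111001, add 1 → 1111010
  0100001
+ 1111010
---------
 10011011  (end carry out of the top bit = 1)
Discarding the end carry: 0011011
Decimal check:
  0100001 = 32 + 1 = 33
  0000110 = 4 + 2 = 6
  33 - 6 = 27, and 0011011 = 16 + 8 + 2 + 1 = 27 ✓



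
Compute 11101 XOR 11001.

XOR: 1 when bits differ
  11101
^ 11001
-------
  00100
Decimal: 29 ^ 25 = 4



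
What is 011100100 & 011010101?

AND: 1 only when both bits are 1
  011100100
& 011010101
-----------
  011000100
Decimal: 228 & 213 = 196



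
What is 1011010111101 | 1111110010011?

OR: 1 when either bit is 1
  1011010111101
| 1111110010011
---------------
  1111110111111
Decimal: 5821 | 8083 = 8127



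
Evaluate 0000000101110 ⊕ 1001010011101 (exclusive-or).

XOR: 1 when bits differ
  0000000101110
^ 1001010011101
---------------
  1001010110011
Decimal: 46 ^ 4765 = 4787



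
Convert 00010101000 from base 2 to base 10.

Sum of powers of 2 for each 1-bit:
2^3 + 2^5 + 2^7
= 8 + 32 + 128
= 168



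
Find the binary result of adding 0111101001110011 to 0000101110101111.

Add column by column from the right: bit + bit + carry-in; write the sum mod 2, carry 1 when the sum is 2 or 3.
carry:  1111011111111110
        0111101001110011
+       0000101110101111
------------------------
       01000011000100010
(the carry out of the leftmost column, 0, becomes the leading bit)
Decimal check:
  0111101001110011 = 16384 + 8192 + 4096 + 2048 + 512 + 64 + 32 + 16 + 2 + 1 = 31347
  0000101110101111 = 2048 + 512 + 256 + 128 + 32 + 8 + 4 + 2 + 1 = 2991
  31347 + 2991 = 34338, and 01000011000100010 = 32768 + 1024 + 512 + 32 + 2 = 34338 ✓



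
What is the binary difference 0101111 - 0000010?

Method 1 - Direct subtraction (column by column from the right: bit − bit − borrow-in; if negative, add 2 and borrow 1 from the next column):
borrow: 0000000
        0101111
-       0000010
---------------
        0101101

Method 2 - Add two's complement:
Two's complement of 0000010: invert → 1111101, add 1 → 1111110
  0101111
+ 1111110
---------
 10101101  (end carry out of the top bit = 1)
Discarding the end carry: 0101101
Decimal check:
  0101111 = 32 + 8 + 4 + 2 + 1 = 47
  0000010 = 2
  47 - 2 = 45, and 0101101 = 32 + 8 + 4 + 1 = 45 ✓



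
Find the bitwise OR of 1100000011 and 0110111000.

OR: 1 when either bit is 1
  1100000011
| 0110111000
------------
  1110111011
Decimal: 771 | 440 = 955



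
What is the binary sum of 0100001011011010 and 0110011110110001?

Add column by column from the right: bit + bit + carry-in; write the sum mod 2, carry 1 when the sum is 2 or 3.
carry:  1000111111100000
        0100001011011010
+       0110011110110001
------------------------
       01010101010001011
(the carry out of the leftmost column, 0, becomes the leading bit)
Decimal check:
  0100001011011010 = 16384 + 512 + 128 + 64 + 16 + 8 + 2 = 17114
  0110011110110001 = 16384 + 8192 + 1024 + 512 + 256 + 128 + 32 + 16 + 1 = 26545
  17114 + 26545 = 43659, and 01010101010001011 = 32768 + 8192 + 2048 + 512 + 128 + 8 + 2 + 1 = 43659 ✓



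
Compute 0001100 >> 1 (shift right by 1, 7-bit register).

Original: 0001100 (decimal 12)
Shift right by 1 position
Drop the 1 low bit; fill with zero on the left
Result: 0000110 (decimal 6)
Equivalent: 12 >> 1 = 12 ÷ 2^1 = 6



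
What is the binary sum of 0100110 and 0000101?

Add column by column from the right: bit + bit + carry-in; write the sum mod 2, carry 1 when the sum is 2 or 3.
carry:  0001000
        0100110
+       0000101
---------------
       00101011
(the carry out of the leftmost column, 0, becomes the leading bit)
Decimal check:
  0100110 = 32 + 4 + 2 = 38
  0000101 = 4 + 1 = 5
  38 + 5 = 43, and 00101011 = 32 + 8 + 2 + 1 = 43 ✓



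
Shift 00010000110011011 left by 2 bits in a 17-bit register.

Original: 00010000110011011 (decimal 8603)
Shift left by 2 positions
Append 2 zeros on the right
Result: 01000011001101100 (decimal 34412)
Equivalent: 8603 << 2 = 8603 × 2^2 = 34412



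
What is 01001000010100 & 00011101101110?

AND: 1 only when both bits are 1
  01001000010100
& 00011101101110
----------------
  00001000000100
Decimal: 4628 & 1902 = 516



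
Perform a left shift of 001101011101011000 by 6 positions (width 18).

Original: 001101011101011000 (decimal 55128)
Shift left by 6 positions
Append 6 zeros on the right and drop the 6 high bits that overflow the 18-bit width
Result: 011101011000000000 (decimal 120320)
Equivalent: 55128 << 6 = 55128 × 2^6 = 3528192, truncated to 18 bits = 120320



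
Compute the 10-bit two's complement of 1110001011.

Original (sign bit 1, negative): 1110001011
Step 1 - Invert all bits: 0001110100
Step 2 - Add 1: 0001110101
Verification: 1110001011 + 0001110101 = 10000000000; discarding the end carry (carry out of the top bit) leaves the 10-bit value 0000000000, as required for x + (-x)



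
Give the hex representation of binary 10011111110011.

Group into 4-bit nibbles from right:
  0010 = 2
  0111 = 7
  1111 = F
  0011 = 3
Result: 27F3



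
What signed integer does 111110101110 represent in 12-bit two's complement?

Binary: 111110101110
Sign bit: 1 (negative)
Invert: 000001010001
Add 1:  000001010010
Magnitude: 000001010010 = 64 + 16 + 2 = 82
Value: -82



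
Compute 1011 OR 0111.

OR: 1 when either bit is 1
  1011
| 0111
------
  1111
Decimal: 11 | 7 = 15



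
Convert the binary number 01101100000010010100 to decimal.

Sum of powers of 2 for each 1-bit:
2^2 + 2^4 + 2^7 + 2^14 + 2^15 + 2^17 + 2^18
= 4 + 16 + 128 + 16384 + 32768 + 131072 + 262144
= 442516



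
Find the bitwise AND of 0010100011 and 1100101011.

AND: 1 only when both bits are 1
  0010100011
& 1100101011
------------
  0000100011
Decimal: 163 & 811 = 35



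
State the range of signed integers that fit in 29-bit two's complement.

For 29-bit two's complement:
Minimum: -2^28 = -268435456
Maximum: 2^28 - 1 = 268435455



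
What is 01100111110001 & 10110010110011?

AND: 1 only when both bits are 1
  01100111110001
& 10110010110011
----------------
  00100010110001
Decimal: 6641 & 11443 = 2225



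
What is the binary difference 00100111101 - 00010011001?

Method 1 - Direct subtraction (column by column from the right: bit − bit − borrow-in; if negative, add 2 and borrow 1 from the next column):
borrow: 00100000000
        00100111101
-       00010011001
-------------------
        00010100100

Method 2 - Add two's complement:
Two's complement of 00010011001: invert → 11101100110, add 1 → 11101100111
  00100111101
+ 11101100111
-------------
 100010100100  (end carry out of the top bit = 1)
Discarding the end carry: 00010100100
Decimal check:
  00100111101 = 256 + 32 + 16 + 8 + 4 + 1 = 317
  00010011001 = 128 + 16 + 8 + 1 = 153
  317 - 153 = 164, and 00010100100 = 128 + 32 + 4 = 164 ✓



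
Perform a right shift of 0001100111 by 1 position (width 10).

Original: 0001100111 (decimal 103)
Shift right by 1 position
Drop the 1 low bit; fill with zero on the left
Result: 0000110011 (decimal 51)
Equivalent: 103 >> 1 = 103 ÷ 2^1 = 51



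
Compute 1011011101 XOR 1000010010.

XOR: 1 when bits differ
  1011011101
^ 1000010010
------------
  0011001111
Decimal: 733 ^ 530 = 207



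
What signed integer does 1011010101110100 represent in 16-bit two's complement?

Binary: 1011010101110100
Sign bit: 1 (negative)
Invert: 0100101010001011
Add 1:  0100101010001100
Magnitude: 0100101010001100 = 16384 + 2048 + 512 + 128 + 8 + 4 = 19084
Value: -19084



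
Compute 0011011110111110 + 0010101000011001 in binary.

Add column by column from the right: bit + bit + carry-in; write the sum mod 2, carry 1 when the sum is 2 or 3.
carry:  0111110001110000
        0011011110111110
+       0010101000011001
------------------------
       00110000111010111
(the carry out of the leftmost column, 0, becomes the leading bit)
Decimal check:
  0011011110111110 = 8192 + 4096 + 1024 + 512 + 256 + 128 + 32 + 16 + 8 + 4 + 2 = 14270
  0010101000011001 = 8192 + 2048 + 512 + 16 + 8 + 1 = 10777
  14270 + 10777 = 25047, and 00110000111010111 = 16384 + 8192 + 256 + 128 + 64 + 16 + 4 + 2 + 1 = 25047 ✓



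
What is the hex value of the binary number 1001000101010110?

Group into 4-bit nibbles from right:
  1001 = 9
  0001 = 1
  0101 = 5
  0110 = 6
Result: 9156



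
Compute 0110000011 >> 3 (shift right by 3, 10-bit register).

Original: 0110000011 (decimal 387)
Shift right by 3 positions
Drop the 3 low bits; fill with zeros on the left
Result: 0000110000 (decimal 48)
Equivalent: 387 >> 3 = 387 ÷ 2^3 = 48



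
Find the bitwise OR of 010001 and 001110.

OR: 1 when either bit is 1
  010001
| 001110
--------
  011111
Decimal: 17 | 14 = 31



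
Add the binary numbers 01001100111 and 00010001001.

Add column by column from the right: bit + bit + carry-in; write the sum mod 2, carry 1 when the sum is 2 or 3.
carry:  00000011110
        01001100111
+       00010001001
-------------------
       001011110000
(the carry out of the leftmost column, 0, becomes the leading bit)
Decimal check:
  01001100111 = 512 + 64 + 32 + 4 + 2 + 1 = 615
  00010001001 = 128 + 8 + 1 = 137
  615 + 137 = 752, and 001011110000 = 512 + 128 + 64 + 32 + 16 = 752 ✓

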